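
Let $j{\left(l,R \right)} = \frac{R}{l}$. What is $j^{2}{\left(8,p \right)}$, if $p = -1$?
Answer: $\frac{1}{64} \approx 0.015625$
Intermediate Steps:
$j^{2}{\left(8,p \right)} = \left(- \frac{1}{8}\right)^{2} = \frac{1}{64}$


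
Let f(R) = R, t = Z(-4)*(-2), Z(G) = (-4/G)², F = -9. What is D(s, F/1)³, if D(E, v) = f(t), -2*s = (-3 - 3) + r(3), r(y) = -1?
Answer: -8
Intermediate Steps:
Z(G) = 16/G²
t = -2 (t = (16/(-4)²)*(-2) = (16*(1/16))*(-2) = 1*(-2) = -2)
s = 7/2 (s = -((-3 - 3) - 1)/2 = -(-6 - 1)/2 = -½*(-7) = 7/2 ≈ 3.5000)
D(E, v) = -2
D(s, F/1)³ = (-2)³ = -8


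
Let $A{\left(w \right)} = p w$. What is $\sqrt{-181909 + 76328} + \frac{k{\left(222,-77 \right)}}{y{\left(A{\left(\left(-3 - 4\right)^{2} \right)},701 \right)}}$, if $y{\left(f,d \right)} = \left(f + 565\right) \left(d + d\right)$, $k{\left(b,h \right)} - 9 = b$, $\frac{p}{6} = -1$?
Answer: $\frac{231}{379942} + i \sqrt{105581} \approx 0.00060799 + 324.93 i$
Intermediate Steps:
$p = -6$ ($p = 6 \left(-1\right) = -6$)
$k{\left(b,h \right)} = 9 + b$
$A{\left(w \right)} = - 6 w$
$y{\left(f,d \right)} = 2 d \left(565 + f\right)$ ($y{\left(f,d \right)} = \left(565 + f\right) 2 d = 2 d \left(565 + f\right)$)
$\sqrt{-181909 + 76328} + \frac{k{\left(222,-77 \right)}}{y{\left(A{\left(\left(-3 - 4\right)^{2} \right)},701 \right)}} = \sqrt{-181909 + 76328} + \frac{9 + 222}{2 \cdot 701 \left(565 - 6 \left(-3 - 4\right)^{2}\right)} = \sqrt{-105581} + \frac{231}{2 \cdot 701 \left(565 - 6 \left(-7\right)^{2}\right)} = i \sqrt{105581} + \frac{231}{2 \cdot 701 \left(565 - 294\right)} = i \sqrt{105581} + \frac{231}{2 \cdot 701 \cdot 271} = i \sqrt{105581} + \frac{231}{379942} = \frac{231}{379942} + i \sqrt{105581}$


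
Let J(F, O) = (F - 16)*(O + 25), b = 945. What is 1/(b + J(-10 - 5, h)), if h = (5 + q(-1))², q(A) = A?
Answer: -1/326 ≈ -0.0030675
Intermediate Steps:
h = 16 (h = (5 - 1)² = 4² = 16)
J(F, O) = (-16 + F)*(25 + O)
1/(b + J(-10 - 5, h)) = 1/(945 + (-400 - 16*16 + 25*(-10 - 5) + (-10 - 5)*16)) = 1/(945 + (-400 - 256 + 25*(-15) - 15*16)) = 1/(945 + (-400 - 256 - 375 - 240)) = 1/(945 - 1271) = 1/(-326) = -1/326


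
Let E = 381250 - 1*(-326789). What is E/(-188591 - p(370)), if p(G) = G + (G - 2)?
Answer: -708039/189329 ≈ -3.7397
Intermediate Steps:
p(G) = -2 + 2*G (p(G) = G + (-2 + G) = -2 + 2*G)
E = 708039 (E = 381250 + 326789 = 708039)
E/(-188591 - p(370)) = 708039/(-188591 - (-2 + 2*370)) = 708039/(-188591 - (-2 + 740)) = 708039/(-188591 - 1*738) = 708039/(-188591 - 738) = 708039/(-189329) = 708039*(-1/189329) = -708039/189329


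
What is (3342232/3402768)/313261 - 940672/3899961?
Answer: -3213783727291667/13324298086286694 ≈ -0.24120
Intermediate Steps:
(3342232/3402768)/313261 - 940672/3899961 = (3342232*(1/3402768))*(1/313261) - 940672*1/3899961 = (417779/425346)*(1/313261) - 940672/3899961 = 417779/133244313306 - 940672/3899961 = -3213783727291667/13324298086286694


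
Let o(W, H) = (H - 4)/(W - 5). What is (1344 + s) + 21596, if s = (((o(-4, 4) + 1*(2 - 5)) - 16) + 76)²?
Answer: 26189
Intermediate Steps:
o(W, H) = (-4 + H)/(-5 + W)
s = 3249 (s = ((((-4 + 4)/(-5 - 4) + 1*(2 - 5)) - 16) + 76)² = (((0/(-9) + 1*(-3)) - 16) + 76)² = (((-⅑*0 - 3) - 16) + 76)² = (((0 - 3) - 16) + 76)² = ((-3 - 16) + 76)² = (-19 + 76)² = 57² = 3249)
(1344 + s) + 21596 = (1344 + 3249) + 21596 = 4593 + 21596 = 26189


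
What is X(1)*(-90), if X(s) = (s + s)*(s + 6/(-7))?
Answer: -180/7 ≈ -25.714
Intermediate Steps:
X(s) = 2*s*(-6/7 + s) (X(s) = (2*s)*(s + 6*(-⅐)) = (2*s)*(s - 6/7) = (2*s)*(-6/7 + s) = 2*s*(-6/7 + s))
X(1)*(-90) = ((2/7)*1*(-6 + 7*1))*(-90) = ((2/7)*1*(-6 + 7))*(-90) = ((2/7)*1*1)*(-90) = (2/7)*(-90) = -180/7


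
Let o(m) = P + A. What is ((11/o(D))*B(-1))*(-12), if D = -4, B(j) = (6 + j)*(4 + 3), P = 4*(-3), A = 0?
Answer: 385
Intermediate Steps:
P = -12
B(j) = 42 + 7*j (B(j) = (6 + j)*7 = 42 + 7*j)
o(m) = -12 (o(m) = -12 + 0 = -12)
((11/o(D))*B(-1))*(-12) = ((11/(-12))*(42 + 7*(-1)))*(-12) = ((11*(-1/12))*(42 - 7))*(-12) = -11/12*35*(-12) = -385/12*(-12) = 385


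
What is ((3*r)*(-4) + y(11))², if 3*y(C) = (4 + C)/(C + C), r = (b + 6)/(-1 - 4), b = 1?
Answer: 3508129/12100 ≈ 289.93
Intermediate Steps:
r = -7/5 (r = (1 + 6)/(-1 - 4) = 7/(-5) = 7*(-⅕) = -7/5 ≈ -1.4000)
y(C) = (4 + C)/(6*C) (y(C) = ((4 + C)/(C + C))/3 = ((4 + C)/((2*C)))/3 = ((4 + C)*(1/(2*C)))/3 = ((4 + C)/(2*C))/3 = (4 + C)/(6*C))
((3*r)*(-4) + y(11))² = ((3*(-7/5))*(-4) + (⅙)*(4 + 11)/11)² = (-21/5*(-4) + (⅙)*(1/11)*15)² = (84/5 + 5/22)² = (1873/110)² = 3508129/12100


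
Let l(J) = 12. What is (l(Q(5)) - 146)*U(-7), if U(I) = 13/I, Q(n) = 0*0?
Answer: 1742/7 ≈ 248.86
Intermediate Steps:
Q(n) = 0
(l(Q(5)) - 146)*U(-7) = (12 - 146)*(13/(-7)) = -1742*(-1)/7 = -134*(-13/7) = 1742/7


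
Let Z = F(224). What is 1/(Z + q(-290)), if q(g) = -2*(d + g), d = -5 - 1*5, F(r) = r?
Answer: 1/824 ≈ 0.0012136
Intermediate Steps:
d = -10 (d = -5 - 5 = -10)
q(g) = 20 - 2*g (q(g) = -2*(-10 + g) = 20 - 2*g)
Z = 224
1/(Z + q(-290)) = 1/(224 + (20 - 2*(-290))) = 1/(224 + (20 + 580)) = 1/(224 + 600) = 1/824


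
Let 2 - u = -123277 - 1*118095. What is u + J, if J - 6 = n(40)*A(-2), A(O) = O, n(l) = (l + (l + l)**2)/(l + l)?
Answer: 241219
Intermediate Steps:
u = 241374 (u = 2 - (-123277 - 1*118095) = 2 - (-123277 - 118095) = 2 - 1*(-241372) = 2 + 241372 = 241374)
n(l) = (l + 4*l**2)/(2*l) (n(l) = (l + (2*l)**2)/((2*l)) = (l + 4*l**2)*(1/(2*l)) = (l + 4*l**2)/(2*l))
J = -155 (J = 6 + (1/2 + 2*40)*(-2) = 6 + (1/2 + 80)*(-2) = 6 + (161/2)*(-2) = 6 - 161 = -155)
u + J = 241374 - 155 = 241219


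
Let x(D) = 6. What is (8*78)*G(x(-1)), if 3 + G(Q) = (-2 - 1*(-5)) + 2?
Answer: 1248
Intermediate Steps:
G(Q) = 2 (G(Q) = -3 + ((-2 - 1*(-5)) + 2) = -3 + ((-2 + 5) + 2) = -3 + (3 + 2) = -3 + 5 = 2)
(8*78)*G(x(-1)) = (8*78)*2 = 624*2 = 1248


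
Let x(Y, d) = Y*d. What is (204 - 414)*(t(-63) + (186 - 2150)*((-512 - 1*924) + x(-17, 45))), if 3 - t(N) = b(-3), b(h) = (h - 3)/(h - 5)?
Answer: -1815561825/2 ≈ -9.0778e+8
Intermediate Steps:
b(h) = (-3 + h)/(-5 + h)
t(N) = 9/4 (t(N) = 3 - (-3 - 3)/(-5 - 3) = 3 - (-6)/(-8) = 3 - (-1)*(-6)/8 = 3 - 1*¾ = 3 - ¾ = 9/4)
(204 - 414)*(t(-63) + (186 - 2150)*((-512 - 1*924) + x(-17, 45))) = (204 - 414)*(9/4 + (186 - 2150)*((-512 - 1*924) - 17*45)) = -210*(9/4 - 1964*((-512 - 924) - 765)) = -210*(9/4 - 1964*(-1436 - 765)) = -210*(9/4 - 1964*(-2201)) = -210*(9/4 + 4322764) = -210*17291065/4 = -1815561825/2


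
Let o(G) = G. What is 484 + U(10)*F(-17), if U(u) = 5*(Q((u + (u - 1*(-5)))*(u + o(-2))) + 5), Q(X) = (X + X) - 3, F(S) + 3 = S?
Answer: -39716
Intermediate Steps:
F(S) = -3 + S
Q(X) = -3 + 2*X (Q(X) = 2*X - 3 = -3 + 2*X)
U(u) = 10 + 10*(-2 + u)*(5 + 2*u) (U(u) = 5*((-3 + 2*((u + (u - 1*(-5)))*(u - 2))) + 5) = 5*((-3 + 2*((u + (u + 5))*(-2 + u))) + 5) = 5*((-3 + 2*((u + (5 + u))*(-2 + u))) + 5) = 5*((-3 + 2*((5 + 2*u)*(-2 + u))) + 5) = 5*((-3 + 2*((-2 + u)*(5 + 2*u))) + 5) = 5*((-3 + 2*(-2 + u)*(5 + 2*u)) + 5) = 5*(2 + 2*(-2 + u)*(5 + 2*u)) = 10 + 10*(-2 + u)*(5 + 2*u))
484 + U(10)*F(-17) = 484 + (-90 + 10*10 + 20*10²)*(-3 - 17) = 484 + (-90 + 100 + 20*100)*(-20) = 484 + (-90 + 100 + 2000)*(-20) = 484 + 2010*(-20) = 484 - 40200 = -39716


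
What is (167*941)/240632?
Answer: 157147/240632 ≈ 0.65306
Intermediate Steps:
(167*941)/240632 = 157147*(1/240632) = 157147/240632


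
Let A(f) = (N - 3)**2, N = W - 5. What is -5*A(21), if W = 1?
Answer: -245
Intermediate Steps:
N = -4 (N = 1 - 5 = -4)
A(f) = 49 (A(f) = (-4 - 3)**2 = (-7)**2 = 49)
-5*A(21) = -5*49 = -245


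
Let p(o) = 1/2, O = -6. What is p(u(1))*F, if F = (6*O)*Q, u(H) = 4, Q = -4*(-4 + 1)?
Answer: -216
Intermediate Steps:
Q = 12 (Q = -4*(-3) = 12)
p(o) = ½
F = -432 (F = (6*(-6))*12 = -36*12 = -432)
p(u(1))*F = (½)*(-432) = -216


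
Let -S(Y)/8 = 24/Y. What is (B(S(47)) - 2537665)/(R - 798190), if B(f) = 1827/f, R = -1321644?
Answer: 162439183/135669376 ≈ 1.1973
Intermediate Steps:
S(Y) = -192/Y
(B(S(47)) - 2537665)/(R - 798190) = (1827/((-192/47)) - 2537665)/(-1321644 - 798190) = (1827/((-192*1/47)) - 2537665)/(-2119834) = (1827/(-192/47) - 2537665)*(-1/2119834) = (1827*(-47/192) - 2537665)*(-1/2119834) = (-28623/64 - 2537665)*(-1/2119834) = -162439183/64*(-1/2119834) = 162439183/135669376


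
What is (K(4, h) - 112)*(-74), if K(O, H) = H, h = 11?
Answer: 7474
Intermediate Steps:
(K(4, h) - 112)*(-74) = (11 - 112)*(-74) = -101*(-74) = 7474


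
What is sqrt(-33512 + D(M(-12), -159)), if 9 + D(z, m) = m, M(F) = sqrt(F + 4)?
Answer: 4*I*sqrt(2105) ≈ 183.52*I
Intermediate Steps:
M(F) = sqrt(4 + F)
D(z, m) = -9 + m
sqrt(-33512 + D(M(-12), -159)) = sqrt(-33512 + (-9 - 159)) = sqrt(-33512 - 168) = sqrt(-33680) = 4*I*sqrt(2105)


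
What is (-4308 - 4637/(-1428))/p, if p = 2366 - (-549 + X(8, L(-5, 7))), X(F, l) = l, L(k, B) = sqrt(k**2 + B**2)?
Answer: -17919050105/12133931628 - 6147187*sqrt(74)/12133931628 ≈ -1.4811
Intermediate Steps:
L(k, B) = sqrt(B**2 + k**2)
p = 2915 - sqrt(74) (p = 2366 - (-549 + sqrt(7**2 + (-5)**2)) = 2366 - (-549 + sqrt(49 + 25)) = 2366 - (-549 + sqrt(74)) = 2366 + (549 - sqrt(74)) = 2915 - sqrt(74) ≈ 2906.4)
(-4308 - 4637/(-1428))/p = (-4308 - 4637/(-1428))/(2915 - sqrt(74)) = (-4308 - 4637*(-1/1428))/(2915 - sqrt(74)) = (-4308 + 4637/1428)/(2915 - sqrt(74)) = -6147187/(1428*(2915 - sqrt(74)))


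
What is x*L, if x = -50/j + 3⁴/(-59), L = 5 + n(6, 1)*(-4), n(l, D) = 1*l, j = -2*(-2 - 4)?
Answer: 37259/354 ≈ 105.25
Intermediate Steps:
j = 12 (j = -2*(-6) = 12)
n(l, D) = l
L = -19 (L = 5 + 6*(-4) = 5 - 24 = -19)
x = -1961/354 (x = -50/12 + 3⁴/(-59) = -50*1/12 + 81*(-1/59) = -25/6 - 81/59 = -1961/354 ≈ -5.5396)
x*L = -1961/354*(-19) = 37259/354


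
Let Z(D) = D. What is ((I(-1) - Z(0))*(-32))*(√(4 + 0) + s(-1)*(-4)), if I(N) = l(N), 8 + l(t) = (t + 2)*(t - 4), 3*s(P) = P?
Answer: 4160/3 ≈ 1386.7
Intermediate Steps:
s(P) = P/3
l(t) = -8 + (-4 + t)*(2 + t) (l(t) = -8 + (t + 2)*(t - 4) = -8 + (2 + t)*(-4 + t) = -8 + (-4 + t)*(2 + t))
I(N) = -16 + N² - 2*N
((I(-1) - Z(0))*(-32))*(√(4 + 0) + s(-1)*(-4)) = (((-16 + (-1)² - 2*(-1)) - 1*0)*(-32))*(√(4 + 0) + ((⅓)*(-1))*(-4)) = (((-16 + 1 + 2) + 0)*(-32))*(√4 - ⅓*(-4)) = ((-13 + 0)*(-32))*(2 + 4/3) = -13*(-32)*(10/3) = 416*(10/3) = 4160/3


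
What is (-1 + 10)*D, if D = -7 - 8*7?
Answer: -567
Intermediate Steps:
D = -63 (D = -7 - 56 = -63)
(-1 + 10)*D = (-1 + 10)*(-63) = 9*(-63) = -567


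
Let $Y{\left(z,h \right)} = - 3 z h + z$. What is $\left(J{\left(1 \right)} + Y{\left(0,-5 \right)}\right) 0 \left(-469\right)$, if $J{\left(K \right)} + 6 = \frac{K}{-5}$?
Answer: $0$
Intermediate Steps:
$Y{\left(z,h \right)} = z - 3 h z$ ($Y{\left(z,h \right)} = - 3 h z + z = z - 3 h z$)
$J{\left(K \right)} = -6 - \frac{K}{5}$ ($J{\left(K \right)} = -6 + \frac{K}{-5} = -6 + K \left(- \frac{1}{5}\right) = -6 - \frac{K}{5}$)
$\left(J{\left(1 \right)} + Y{\left(0,-5 \right)}\right) 0 \left(-469\right) = \left(\left(-6 - \frac{1}{5}\right) + 0 \left(1 - -15\right)\right) 0 \left(-469\right) = \left(\left(-6 - \frac{1}{5}\right) + 0 \left(1 + 15\right)\right) 0 \left(-469\right) = \left(- \frac{31}{5} + 0 \cdot 16\right) 0 \left(-469\right) = \left(- \frac{31}{5} + 0\right) 0 \left(-469\right) = \left(- \frac{31}{5}\right) 0 \left(-469\right) = 0 \left(-469\right) = 0$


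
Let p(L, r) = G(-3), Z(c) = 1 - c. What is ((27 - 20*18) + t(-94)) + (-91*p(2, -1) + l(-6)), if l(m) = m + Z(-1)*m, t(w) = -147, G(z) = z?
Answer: -225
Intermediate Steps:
p(L, r) = -3
l(m) = 3*m (l(m) = m + (1 - 1*(-1))*m = m + (1 + 1)*m = m + 2*m = 3*m)
((27 - 20*18) + t(-94)) + (-91*p(2, -1) + l(-6)) = ((27 - 20*18) - 147) + (-91*(-3) + 3*(-6)) = ((27 - 360) - 147) + (273 - 18) = (-333 - 147) + 255 = -480 + 255 = -225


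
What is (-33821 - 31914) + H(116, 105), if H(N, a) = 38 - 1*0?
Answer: -65697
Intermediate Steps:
H(N, a) = 38 (H(N, a) = 38 + 0 = 38)
(-33821 - 31914) + H(116, 105) = (-33821 - 31914) + 38 = -65735 + 38 = -65697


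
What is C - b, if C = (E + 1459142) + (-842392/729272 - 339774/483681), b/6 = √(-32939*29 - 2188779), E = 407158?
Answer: 27429528931638005/14697292093 - 6*I*√3144010 ≈ 1.8663e+6 - 10639.0*I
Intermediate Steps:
b = 6*I*√3144010 (b = 6*√(-32939*29 - 2188779) = 6*√(-955231 - 2188779) = 6*√(-3144010) = 6*(I*√3144010) = 6*I*√3144010 ≈ 10639.0*I)
C = 27429528931638005/14697292093 (C = (407158 + 1459142) + (-842392/729272 - 339774/483681) = 1866300 + (-842392*1/729272 - 339774*1/483681) = 1866300 + (-105299/91159 - 113258/161227) = 1866300 - 27301527895/14697292093 = 27429528931638005/14697292093 ≈ 1.8663e+6)
C - b = 27429528931638005/14697292093 - 6*I*√3144010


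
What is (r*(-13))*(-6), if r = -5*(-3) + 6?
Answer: 1638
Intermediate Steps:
r = 21 (r = 15 + 6 = 21)
(r*(-13))*(-6) = (21*(-13))*(-6) = -273*(-6) = 1638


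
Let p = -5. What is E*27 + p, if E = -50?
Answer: -1355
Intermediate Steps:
E*27 + p = -50*27 - 5 = -1350 - 5 = -1355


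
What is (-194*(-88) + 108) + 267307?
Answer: 284487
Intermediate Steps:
(-194*(-88) + 108) + 267307 = (17072 + 108) + 267307 = 17180 + 267307 = 284487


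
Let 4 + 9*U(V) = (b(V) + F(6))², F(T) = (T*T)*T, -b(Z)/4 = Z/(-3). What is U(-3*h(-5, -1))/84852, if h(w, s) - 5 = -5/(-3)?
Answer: 80647/1718253 ≈ 0.046935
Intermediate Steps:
h(w, s) = 20/3 (h(w, s) = 5 - 5/(-3) = 5 - 5*(-⅓) = 5 + 5/3 = 20/3)
b(Z) = 4*Z/3 (b(Z) = -4*Z/(-3) = -4*Z*(-1)/3 = -(-4)*Z/3 = 4*Z/3)
F(T) = T³ (F(T) = T²*T = T³)
U(V) = -4/9 + (216 + 4*V/3)²/9 (U(V) = -4/9 + (4*V/3 + 6³)²/9 = -4/9 + (4*V/3 + 216)²/9 = -4/9 + (216 + 4*V/3)²/9)
U(-3*h(-5, -1))/84852 = (-4/9 + 16*(162 - 3*20/3)²/81)/84852 = (-4/9 + 16*(162 - 20)²/81)*(1/84852) = (-4/9 + (16/81)*142²)*(1/84852) = (-4/9 + (16/81)*20164)*(1/84852) = (-4/9 + 322624/81)*(1/84852) = (322588/81)*(1/84852) = 80647/1718253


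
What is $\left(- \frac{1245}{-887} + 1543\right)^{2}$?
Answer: $\frac{1876587652996}{786769} \approx 2.3852 \cdot 10^{6}$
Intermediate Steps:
$\left(- \frac{1245}{-887} + 1543\right)^{2} = \left(\left(-1245\right) \left(- \frac{1}{887}\right) + 1543\right)^{2} = \left(\frac{1245}{887} + 1543\right)^{2} = \left(\frac{1369886}{887}\right)^{2} = \frac{1876587652996}{786769}$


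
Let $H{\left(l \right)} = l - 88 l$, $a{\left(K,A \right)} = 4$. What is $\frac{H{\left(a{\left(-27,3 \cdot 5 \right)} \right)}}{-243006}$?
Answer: $\frac{58}{40501} \approx 0.0014321$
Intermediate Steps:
$H{\left(l \right)} = - 87 l$
$\frac{H{\left(a{\left(-27,3 \cdot 5 \right)} \right)}}{-243006} = \frac{\left(-87\right) 4}{-243006} = \left(-348\right) \left(- \frac{1}{243006}\right) = \frac{58}{40501}$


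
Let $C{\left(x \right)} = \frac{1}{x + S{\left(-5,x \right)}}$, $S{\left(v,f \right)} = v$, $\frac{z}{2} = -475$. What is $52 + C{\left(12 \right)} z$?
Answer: $- \frac{586}{7} \approx -83.714$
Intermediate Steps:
$z = -950$ ($z = 2 \left(-475\right) = -950$)
$C{\left(x \right)} = \frac{1}{-5 + x}$ ($C{\left(x \right)} = \frac{1}{x - 5} = \frac{1}{-5 + x}$)
$52 + C{\left(12 \right)} z = 52 + \frac{1}{-5 + 12} \left(-950\right) = 52 + \frac{1}{7} \left(-950\right) = 52 - \frac{950}{7} = - \frac{586}{7}$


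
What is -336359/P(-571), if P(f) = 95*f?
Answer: 336359/54245 ≈ 6.2007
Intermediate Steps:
-336359/P(-571) = -336359/(95*(-571)) = -336359/(-54245) = -336359*(-1/54245) = 336359/54245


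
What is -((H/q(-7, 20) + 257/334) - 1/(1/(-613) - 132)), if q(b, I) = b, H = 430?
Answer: 11474296663/189183946 ≈ 60.652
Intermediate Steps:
-((H/q(-7, 20) + 257/334) - 1/(1/(-613) - 132)) = -((430/(-7) + 257/334) - 1/(1/(-613) - 132)) = -((430*(-⅐) + 257*(1/334)) - 1/(-1/613 - 132)) = -((-430/7 + 257/334) - 1/(-80917/613)) = -(-141821/2338 - 1*(-613/80917)) = -(-141821/2338 + 613/80917) = -1*(-11474296663/189183946) = 11474296663/189183946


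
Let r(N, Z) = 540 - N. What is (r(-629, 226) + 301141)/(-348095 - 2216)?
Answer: -302310/350311 ≈ -0.86298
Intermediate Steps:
(r(-629, 226) + 301141)/(-348095 - 2216) = ((540 - 1*(-629)) + 301141)/(-348095 - 2216) = ((540 + 629) + 301141)/(-350311) = (1169 + 301141)*(-1/350311) = 302310*(-1/350311) = -302310/350311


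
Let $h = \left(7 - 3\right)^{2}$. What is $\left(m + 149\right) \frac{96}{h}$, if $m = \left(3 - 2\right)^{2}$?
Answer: $900$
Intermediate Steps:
$h = 16$ ($h = 4^{2} = 16$)
$m = 1$ ($m = 1^{2} = 1$)
$\left(m + 149\right) \frac{96}{h} = \left(1 + 149\right) \frac{96}{16} = 150 \cdot 96 \cdot \frac{1}{16} = 150 \cdot 6 = 900$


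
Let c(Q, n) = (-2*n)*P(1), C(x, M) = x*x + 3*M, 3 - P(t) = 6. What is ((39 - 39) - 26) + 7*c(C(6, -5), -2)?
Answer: -110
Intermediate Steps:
P(t) = -3 (P(t) = 3 - 1*6 = 3 - 6 = -3)
C(x, M) = x**2 + 3*M
c(Q, n) = 6*n (c(Q, n) = -2*n*(-3) = 6*n)
((39 - 39) - 26) + 7*c(C(6, -5), -2) = ((39 - 39) - 26) + 7*(6*(-2)) = (0 - 26) + 7*(-12) = -26 - 84 = -110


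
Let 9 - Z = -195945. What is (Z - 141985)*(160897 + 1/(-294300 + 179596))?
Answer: 996026470883903/114704 ≈ 8.6835e+9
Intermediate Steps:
Z = 195954 (Z = 9 - 1*(-195945) = 9 + 195945 = 195954)
(Z - 141985)*(160897 + 1/(-294300 + 179596)) = (195954 - 141985)*(160897 + 1/(-294300 + 179596)) = 53969*(160897 + 1/(-114704)) = 53969*(160897 - 1/114704) = 53969*(18455529487/114704) = 996026470883903/114704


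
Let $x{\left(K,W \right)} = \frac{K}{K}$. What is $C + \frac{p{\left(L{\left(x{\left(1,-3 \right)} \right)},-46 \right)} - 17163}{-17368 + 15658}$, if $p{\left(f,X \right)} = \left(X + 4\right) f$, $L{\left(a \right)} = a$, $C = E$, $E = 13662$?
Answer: $\frac{1558615}{114} \approx 13672.0$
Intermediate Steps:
$C = 13662$
$x{\left(K,W \right)} = 1$
$p{\left(f,X \right)} = f \left(4 + X\right)$ ($p{\left(f,X \right)} = \left(4 + X\right) f = f \left(4 + X\right)$)
$C + \frac{p{\left(L{\left(x{\left(1,-3 \right)} \right)},-46 \right)} - 17163}{-17368 + 15658} = 13662 + \frac{1 \left(4 - 46\right) - 17163}{-17368 + 15658} = 13662 + \frac{1 \left(-42\right) - 17163}{-1710} = 13662 + \left(-42 - 17163\right) \left(- \frac{1}{1710}\right) = 13662 - - \frac{1147}{114} = 13662 + \frac{1147}{114} = \frac{1558615}{114}$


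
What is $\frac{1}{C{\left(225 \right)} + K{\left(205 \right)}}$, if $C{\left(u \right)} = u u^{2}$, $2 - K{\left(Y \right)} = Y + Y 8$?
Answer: $\frac{1}{11388782} \approx 8.7806 \cdot 10^{-8}$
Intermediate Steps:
$K{\left(Y \right)} = 2 - 9 Y$ ($K{\left(Y \right)} = 2 - \left(Y + Y 8\right) = 2 - \left(Y + 8 Y\right) = 2 - 9 Y$)
$C{\left(u \right)} = u^{3}$
$\frac{1}{C{\left(225 \right)} + K{\left(205 \right)}} = \frac{1}{225^{3} + \left(2 - 1845\right)} = \frac{1}{11390625 + \left(2 - 1845\right)} = \frac{1}{11390625 - 1843} = \frac{1}{11388782}$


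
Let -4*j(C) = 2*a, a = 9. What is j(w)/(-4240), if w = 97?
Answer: 9/8480 ≈ 0.0010613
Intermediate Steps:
j(C) = -9/2
j(w)/(-4240) = -9/2/(-4240) = -9/2*(-1/4240) = 9/8480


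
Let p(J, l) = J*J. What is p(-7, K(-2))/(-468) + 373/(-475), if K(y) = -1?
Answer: -197839/222300 ≈ -0.88996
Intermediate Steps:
p(J, l) = J²
p(-7, K(-2))/(-468) + 373/(-475) = (-7)²/(-468) + 373/(-475) = 49*(-1/468) + 373*(-1/475) = -49/468 - 373/475 = -197839/222300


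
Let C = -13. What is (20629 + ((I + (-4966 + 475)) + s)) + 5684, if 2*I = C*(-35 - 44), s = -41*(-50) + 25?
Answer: 48821/2 ≈ 24411.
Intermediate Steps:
s = 2075 (s = 2050 + 25 = 2075)
I = 1027/2 (I = (-13*(-35 - 44))/2 = (-13*(-79))/2 = (½)*1027 = 1027/2 ≈ 513.50)
(20629 + ((I + (-4966 + 475)) + s)) + 5684 = (20629 + ((1027/2 + (-4966 + 475)) + 2075)) + 5684 = (20629 + ((1027/2 - 4491) + 2075)) + 5684 = (20629 + (-7955/2 + 2075)) + 5684 = (20629 - 3805/2) + 5684 = 37453/2 + 5684 = 48821/2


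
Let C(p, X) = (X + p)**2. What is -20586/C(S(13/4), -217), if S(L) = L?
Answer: -109792/243675 ≈ -0.45057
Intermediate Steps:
-20586/C(S(13/4), -217) = -20586/(-217 + 13/4)**2 = -20586/((-855/4)**2) = -20586/731025/16 = -20586*16/731025 = -109792/243675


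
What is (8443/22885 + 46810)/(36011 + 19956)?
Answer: 1071255293/1280804795 ≈ 0.83639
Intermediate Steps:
(8443/22885 + 46810)/(36011 + 19956) = (8443*(1/22885) + 46810)/55967 = (8443/22885 + 46810)*(1/55967) = (1071255293/22885)*(1/55967) = 1071255293/1280804795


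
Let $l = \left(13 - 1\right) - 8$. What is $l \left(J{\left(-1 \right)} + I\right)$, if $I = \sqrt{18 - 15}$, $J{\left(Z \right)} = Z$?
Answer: $-4 + 4 \sqrt{3} \approx 2.9282$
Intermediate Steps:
$l = 4$ ($l = 12 - 8 = 4$)
$I = \sqrt{3}$ ($I = \sqrt{18 - 15} = \sqrt{3} \approx 1.732$)
$l \left(J{\left(-1 \right)} + I\right) = 4 \left(-1 + \sqrt{3}\right) = -4 + 4 \sqrt{3}$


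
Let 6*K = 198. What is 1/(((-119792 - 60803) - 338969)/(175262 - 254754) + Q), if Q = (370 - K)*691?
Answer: 19873/4627895782 ≈ 4.2942e-6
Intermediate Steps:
K = 33 (K = (⅙)*198 = 33)
Q = 232867 (Q = (370 - 1*33)*691 = (370 - 33)*691 = 337*691 = 232867)
1/(((-119792 - 60803) - 338969)/(175262 - 254754) + Q) = 1/(((-119792 - 60803) - 338969)/(175262 - 254754) + 232867) = 1/((-180595 - 338969)/(-79492) + 232867) = 1/(-519564*(-1/79492) + 232867) = 1/(129891/19873 + 232867) = 1/(4627895782/19873) = 19873/4627895782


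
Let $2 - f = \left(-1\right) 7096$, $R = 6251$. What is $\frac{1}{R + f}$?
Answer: $\frac{1}{13349} \approx 7.4912 \cdot 10^{-5}$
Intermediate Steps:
$f = 7098$ ($f = 2 - \left(-1\right) 7096 = 2 - -7096 = 2 + 7096 = 7098$)
$\frac{1}{R + f} = \frac{1}{6251 + 7098} = \frac{1}{13349}$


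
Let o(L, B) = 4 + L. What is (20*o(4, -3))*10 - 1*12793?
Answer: -11193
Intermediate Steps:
(20*o(4, -3))*10 - 1*12793 = (20*(4 + 4))*10 - 1*12793 = (20*8)*10 - 12793 = 160*10 - 12793 = 1600 - 12793 = -11193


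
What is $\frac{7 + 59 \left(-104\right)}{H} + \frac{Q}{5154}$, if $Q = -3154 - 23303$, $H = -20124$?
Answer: $- \frac{9274663}{1920724} \approx -4.8287$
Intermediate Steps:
$Q = -26457$ ($Q = -3154 - 23303 = -26457$)
$\frac{7 + 59 \left(-104\right)}{H} + \frac{Q}{5154} = \frac{7 + 59 \left(-104\right)}{-20124} - \frac{26457}{5154} = \left(7 - 6136\right) \left(- \frac{1}{20124}\right) - \frac{8819}{1718} = \left(-6129\right) \left(- \frac{1}{20124}\right) - \frac{8819}{1718} = \frac{681}{2236} - \frac{8819}{1718} = - \frac{9274663}{1920724}$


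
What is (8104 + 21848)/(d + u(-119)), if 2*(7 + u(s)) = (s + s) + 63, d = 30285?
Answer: 6656/6709 ≈ 0.99210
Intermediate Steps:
u(s) = 49/2 + s (u(s) = -7 + ((s + s) + 63)/2 = -7 + (2*s + 63)/2 = -7 + (63 + 2*s)/2 = -7 + (63/2 + s) = 49/2 + s)
(8104 + 21848)/(d + u(-119)) = (8104 + 21848)/(30285 + (49/2 - 119)) = 29952/(30285 - 189/2) = 29952/(60381/2) = 29952*(2/60381) = 6656/6709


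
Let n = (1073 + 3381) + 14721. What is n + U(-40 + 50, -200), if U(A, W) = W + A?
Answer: 18985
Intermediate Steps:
U(A, W) = A + W
n = 19175 (n = 4454 + 14721 = 19175)
n + U(-40 + 50, -200) = 19175 + ((-40 + 50) - 200) = 19175 + (10 - 200) = 19175 - 190 = 18985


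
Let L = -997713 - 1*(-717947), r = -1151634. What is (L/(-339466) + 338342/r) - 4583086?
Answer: -447928531453484978/97735146861 ≈ -4.5831e+6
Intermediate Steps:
L = -279766 (L = -997713 + 717947 = -279766)
(L/(-339466) + 338342/r) - 4583086 = (-279766/(-339466) + 338342/(-1151634)) - 4583086 = (-279766*(-1/339466) + 338342*(-1/1151634)) - 4583086 = (139883/169733 - 169171/575817) - 4583086 = 51833108068/97735146861 - 4583086 = -447928531453484978/97735146861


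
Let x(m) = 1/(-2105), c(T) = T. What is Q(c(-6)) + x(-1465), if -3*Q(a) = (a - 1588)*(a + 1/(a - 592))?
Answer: -6021212362/1888185 ≈ -3188.9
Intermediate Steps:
x(m) = -1/2105
Q(a) = -(-1588 + a)*(a + 1/(-592 + a))/3 (Q(a) = -(a - 1588)*(a + 1/(a - 592))/3 = -(-1588 + a)*(a + 1/(-592 + a))/3)
Q(c(-6)) + x(-1465) = (1588 - 1*(-6)³ - 940097*(-6) + 2180*(-6)²)/(3*(-592 - 6)) - 1/2105 = (⅓)*(1588 - 1*(-216) + 5640582 + 2180*36)/(-598) - 1/2105 = (⅓)*(-1/598)*(1588 + 216 + 5640582 + 78480) - 1/2105 = (⅓)*(-1/598)*5720866 - 1/2105 = -2860433/897 - 1/2105 = -6021212362/1888185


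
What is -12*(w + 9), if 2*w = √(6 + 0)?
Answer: -108 - 6*√6 ≈ -122.70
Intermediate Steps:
w = √6/2 (w = √(6 + 0)/2 = √6/2 ≈ 1.2247)
-12*(w + 9) = -12*(√6/2 + 9) = -12*(9 + √6/2) = -108 - 6*√6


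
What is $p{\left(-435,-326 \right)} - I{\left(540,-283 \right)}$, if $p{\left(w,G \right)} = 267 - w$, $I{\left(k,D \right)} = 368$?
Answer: $334$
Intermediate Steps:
$p{\left(-435,-326 \right)} - I{\left(540,-283 \right)} = \left(267 - -435\right) - 368 = \left(267 + 435\right) - 368 = 702 - 368 = 334$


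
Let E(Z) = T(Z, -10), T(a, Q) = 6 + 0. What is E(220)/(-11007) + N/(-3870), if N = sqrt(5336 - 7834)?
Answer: -2/3669 - I*sqrt(2498)/3870 ≈ -0.00054511 - 0.012915*I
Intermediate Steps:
N = I*sqrt(2498) (N = sqrt(-2498) = I*sqrt(2498) ≈ 49.98*I)
T(a, Q) = 6
E(Z) = 6
E(220)/(-11007) + N/(-3870) = 6/(-11007) + (I*sqrt(2498))/(-3870) = 6*(-1/11007) + (I*sqrt(2498))*(-1/3870) = -2/3669 - I*sqrt(2498)/3870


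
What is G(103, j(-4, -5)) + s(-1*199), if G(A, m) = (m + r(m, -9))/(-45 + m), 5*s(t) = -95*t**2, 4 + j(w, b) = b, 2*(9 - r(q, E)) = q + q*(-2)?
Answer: -9029027/12 ≈ -7.5242e+5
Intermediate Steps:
r(q, E) = 9 + q/2 (r(q, E) = 9 - (q + q*(-2))/2 = 9 - (q - 2*q)/2 = 9 - (-1)*q/2 = 9 + q/2)
j(w, b) = -4 + b
s(t) = -19*t**2 (s(t) = (-95*t**2)/5 = -19*t**2)
G(A, m) = (9 + 3*m/2)/(-45 + m) (G(A, m) = (m + (9 + m/2))/(-45 + m) = (9 + 3*m/2)/(-45 + m))
G(103, j(-4, -5)) + s(-1*199) = 3*(6 + (-4 - 5))/(2*(-45 + (-4 - 5))) - 19*(-1*199)**2 = 3*(6 - 9)/(2*(-45 - 9)) - 19*(-199)**2 = (3/2)*(-3)/(-54) - 19*39601 = (3/2)*(-1/54)*(-3) - 752419 = 1/12 - 752419 = -9029027/12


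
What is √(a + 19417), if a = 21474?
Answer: √40891 ≈ 202.22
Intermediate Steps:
√(a + 19417) = √(21474 + 19417) = √40891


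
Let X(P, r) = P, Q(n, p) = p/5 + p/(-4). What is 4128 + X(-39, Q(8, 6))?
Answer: 4089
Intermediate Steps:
Q(n, p) = -p/20 (Q(n, p) = p*(⅕) + p*(-¼) = p/5 - p/4 = -p/20)
4128 + X(-39, Q(8, 6)) = 4128 - 39 = 4089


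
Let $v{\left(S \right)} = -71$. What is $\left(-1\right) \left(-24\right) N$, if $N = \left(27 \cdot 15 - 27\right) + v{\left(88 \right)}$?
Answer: $7368$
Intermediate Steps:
$N = 307$ ($N = \left(27 \cdot 15 - 27\right) - 71 = \left(405 - 27\right) - 71 = 378 - 71 = 307$)
$\left(-1\right) \left(-24\right) N = \left(-1\right) \left(-24\right) 307 = 24 \cdot 307 = 7368$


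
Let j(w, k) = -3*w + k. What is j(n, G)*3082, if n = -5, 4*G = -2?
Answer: 44689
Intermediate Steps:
G = -½ (G = (¼)*(-2) = -½ ≈ -0.50000)
j(w, k) = k - 3*w
j(n, G)*3082 = (-½ - 3*(-5))*3082 = (-½ + 15)*3082 = (29/2)*3082 = 44689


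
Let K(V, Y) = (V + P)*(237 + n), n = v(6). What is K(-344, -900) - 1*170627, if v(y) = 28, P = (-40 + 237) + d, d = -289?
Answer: -286167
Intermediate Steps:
P = -92 (P = (-40 + 237) - 289 = 197 - 289 = -92)
n = 28
K(V, Y) = -24380 + 265*V (K(V, Y) = (V - 92)*(237 + 28) = (-92 + V)*265 = -24380 + 265*V)
K(-344, -900) - 1*170627 = (-24380 + 265*(-344)) - 1*170627 = (-24380 - 91160) - 170627 = -115540 - 170627 = -286167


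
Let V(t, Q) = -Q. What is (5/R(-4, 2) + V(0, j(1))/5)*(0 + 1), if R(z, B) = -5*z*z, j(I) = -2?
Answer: 27/80 ≈ 0.33750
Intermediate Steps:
R(z, B) = -5*z²
(5/R(-4, 2) + V(0, j(1))/5)*(0 + 1) = (5/((-5*(-4)²)) - 1*(-2)/5)*(0 + 1) = (5/((-5*16)) + 2*(⅕))*1 = (5/(-80) + ⅖)*1 = (5*(-1/80) + ⅖)*1 = (-1/16 + ⅖)*1 = (27/80)*1 = 27/80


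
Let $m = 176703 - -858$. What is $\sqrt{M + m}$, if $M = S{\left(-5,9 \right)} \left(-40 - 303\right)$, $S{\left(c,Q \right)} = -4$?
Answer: $\sqrt{178933} \approx 423.0$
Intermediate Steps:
$M = 1372$ ($M = - 4 \left(-40 - 303\right) = \left(-4\right) \left(-343\right) = 1372$)
$m = 177561$ ($m = 176703 + 858 = 177561$)
$\sqrt{M + m} = \sqrt{1372 + 177561} = \sqrt{178933}$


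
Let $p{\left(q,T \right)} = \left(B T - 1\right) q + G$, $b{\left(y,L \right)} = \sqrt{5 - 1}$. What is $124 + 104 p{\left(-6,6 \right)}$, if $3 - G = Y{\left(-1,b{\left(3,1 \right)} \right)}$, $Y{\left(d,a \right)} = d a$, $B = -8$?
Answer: $31220$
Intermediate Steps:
$b{\left(y,L \right)} = 2$ ($b{\left(y,L \right)} = \sqrt{4} = 2$)
$Y{\left(d,a \right)} = a d$
$G = 5$ ($G = 3 - 2 \left(-1\right) = 3 - -2 = 3 + 2 = 5$)
$p{\left(q,T \right)} = 5 + q \left(-1 - 8 T\right)$ ($p{\left(q,T \right)} = \left(- 8 T - 1\right) q + 5 = \left(-1 - 8 T\right) q + 5 = q \left(-1 - 8 T\right) + 5 = 5 + q \left(-1 - 8 T\right)$)
$124 + 104 p{\left(-6,6 \right)} = 124 + 104 \left(5 - -6 - 48 \left(-6\right)\right) = 124 + 104 \left(5 + 6 + 288\right) = 124 + 104 \cdot 299 = 124 + 31096 = 31220$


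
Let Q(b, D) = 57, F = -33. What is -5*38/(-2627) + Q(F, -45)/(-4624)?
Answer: 728821/12147248 ≈ 0.059999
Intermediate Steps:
-5*38/(-2627) + Q(F, -45)/(-4624) = -5*38/(-2627) + 57/(-4624) = -190*(-1/2627) + 57*(-1/4624) = 190/2627 - 57/4624 = 728821/12147248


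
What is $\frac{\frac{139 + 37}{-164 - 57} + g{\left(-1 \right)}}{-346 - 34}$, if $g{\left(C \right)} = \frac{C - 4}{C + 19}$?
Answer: $\frac{4273}{1511640} \approx 0.0028267$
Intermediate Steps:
$g{\left(C \right)} = \frac{-4 + C}{19 + C}$
$\frac{\frac{139 + 37}{-164 - 57} + g{\left(-1 \right)}}{-346 - 34} = \frac{\frac{139 + 37}{-164 - 57} + \frac{-4 - 1}{19 - 1}}{-346 - 34} = \frac{\frac{176}{-221} + \frac{1}{18} \left(-5\right)}{-380} = \left(176 \left(- \frac{1}{221}\right) + \frac{1}{18} \left(-5\right)\right) \left(- \frac{1}{380}\right) = \left(- \frac{176}{221} - \frac{5}{18}\right) \left(- \frac{1}{380}\right) = \left(- \frac{4273}{3978}\right) \left(- \frac{1}{380}\right) = \frac{4273}{1511640}$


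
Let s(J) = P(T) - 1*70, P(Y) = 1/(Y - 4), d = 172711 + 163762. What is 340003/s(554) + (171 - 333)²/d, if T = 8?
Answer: -457599995600/93875967 ≈ -4874.5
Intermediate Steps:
d = 336473
P(Y) = 1/(-4 + Y)
s(J) = -279/4 (s(J) = 1/(-4 + 8) - 1*70 = 1/4 - 70 = ¼ - 70 = -279/4)
340003/s(554) + (171 - 333)²/d = 340003/(-279/4) + (171 - 333)²/336473 = 340003*(-4/279) + (-162)²*(1/336473) = -1360012/279 + 26244*(1/336473) = -1360012/279 + 26244/336473 = -457599995600/93875967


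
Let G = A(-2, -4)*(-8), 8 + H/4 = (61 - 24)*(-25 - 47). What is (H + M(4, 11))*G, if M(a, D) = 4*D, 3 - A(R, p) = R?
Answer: 425760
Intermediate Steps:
A(R, p) = 3 - R
H = -10688 (H = -32 + 4*((61 - 24)*(-25 - 47)) = -32 + 4*(37*(-72)) = -32 + 4*(-2664) = -32 - 10656 = -10688)
G = -40 (G = (3 - 1*(-2))*(-8) = (3 + 2)*(-8) = 5*(-8) = -40)
(H + M(4, 11))*G = (-10688 + 4*11)*(-40) = (-10688 + 44)*(-40) = -10644*(-40) = 425760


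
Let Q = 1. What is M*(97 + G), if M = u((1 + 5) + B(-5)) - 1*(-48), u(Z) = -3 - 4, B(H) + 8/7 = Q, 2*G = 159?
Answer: 14473/2 ≈ 7236.5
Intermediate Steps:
G = 159/2 (G = (½)*159 = 159/2 ≈ 79.500)
B(H) = -⅐ (B(H) = -8/7 + 1 = -⅐)
u(Z) = -7
M = 41 (M = -7 - 1*(-48) = -7 + 48 = 41)
M*(97 + G) = 41*(97 + 159/2) = 41*(353/2) = 14473/2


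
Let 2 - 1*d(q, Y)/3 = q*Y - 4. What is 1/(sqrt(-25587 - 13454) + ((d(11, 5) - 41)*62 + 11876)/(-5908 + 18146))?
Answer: 673090/1461779419701 - 37442161*I*sqrt(39041)/1461779419701 ≈ 4.6046e-7 - 0.005061*I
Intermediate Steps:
d(q, Y) = 18 - 3*Y*q (d(q, Y) = 6 - 3*(q*Y - 4) = 6 - 3*(Y*q - 4) = 6 - 3*(-4 + Y*q) = 6 + (12 - 3*Y*q) = 18 - 3*Y*q)
1/(sqrt(-25587 - 13454) + ((d(11, 5) - 41)*62 + 11876)/(-5908 + 18146)) = 1/(sqrt(-25587 - 13454) + (((18 - 3*5*11) - 41)*62 + 11876)/(-5908 + 18146)) = 1/(sqrt(-39041) + (((18 - 165) - 41)*62 + 11876)/12238) = 1/(I*sqrt(39041) + ((-147 - 41)*62 + 11876)*(1/12238)) = 1/(I*sqrt(39041) + (-188*62 + 11876)*(1/12238)) = 1/(I*sqrt(39041) + (-11656 + 11876)*(1/12238)) = 1/(I*sqrt(39041) + 220*(1/12238)) = 1/(I*sqrt(39041) + 110/6119) = 1/(110/6119 + I*sqrt(39041))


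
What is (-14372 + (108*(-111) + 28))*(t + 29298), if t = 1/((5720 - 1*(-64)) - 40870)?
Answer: -13533984789082/17543 ≈ -7.7147e+8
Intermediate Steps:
t = -1/35086 (t = 1/((5720 + 64) - 40870) = 1/(5784 - 40870) = 1/(-35086) = -1/35086 ≈ -2.8501e-5)
(-14372 + (108*(-111) + 28))*(t + 29298) = (-14372 + (108*(-111) + 28))*(-1/35086 + 29298) = (-14372 + (-11988 + 28))*(1027949627/35086) = (-14372 - 11960)*(1027949627/35086) = -26332*1027949627/35086 = -13533984789082/17543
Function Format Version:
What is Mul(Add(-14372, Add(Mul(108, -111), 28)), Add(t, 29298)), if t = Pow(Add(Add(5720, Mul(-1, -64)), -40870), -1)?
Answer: Rational(-13533984789082, 17543) ≈ -7.7147e+8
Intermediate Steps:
t = Rational(-1, 35086) (t = Pow(Add(Add(5720, 64), -40870), -1) = Pow(Add(5784, -40870), -1) = Pow(-35086, -1) = Rational(-1, 35086) ≈ -2.8501e-5)
Mul(Add(-14372, Add(Mul(108, -111), 28)), Add(t, 29298)) = Mul(Add(-14372, Add(Mul(108, -111), 28)), Add(Rational(-1, 35086), 29298)) = Mul(Add(-14372, Add(-11988, 28)), Rational(1027949627, 35086)) = Mul(Add(-14372, -11960), Rational(1027949627, 35086)) = Mul(-26332, Rational(1027949627, 35086)) = Rational(-13533984789082, 17543)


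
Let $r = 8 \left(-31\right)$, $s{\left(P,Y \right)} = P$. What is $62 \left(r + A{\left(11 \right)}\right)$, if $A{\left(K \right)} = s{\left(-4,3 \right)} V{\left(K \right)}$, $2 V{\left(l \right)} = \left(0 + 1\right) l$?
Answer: $-16740$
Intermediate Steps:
$V{\left(l \right)} = \frac{l}{2}$ ($V{\left(l \right)} = \frac{\left(0 + 1\right) l}{2} = \frac{1 l}{2} = \frac{l}{2}$)
$r = -248$
$A{\left(K \right)} = - 2 K$ ($A{\left(K \right)} = - 4 \frac{K}{2} = - 2 K$)
$62 \left(r + A{\left(11 \right)}\right) = 62 \left(-248 - 22\right) = 62 \left(-270\right) = -16740$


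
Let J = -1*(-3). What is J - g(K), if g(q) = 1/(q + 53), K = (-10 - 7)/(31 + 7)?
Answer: 5953/1997 ≈ 2.9810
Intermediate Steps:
K = -17/38 ≈ -0.44737
g(q) = 1/(53 + q)
J = 3
J - g(K) = 3 - 1/(53 - 17/38) = 3 - 1/1997/38 = 3 - 1*38/1997 = 3 - 38/1997 = 5953/1997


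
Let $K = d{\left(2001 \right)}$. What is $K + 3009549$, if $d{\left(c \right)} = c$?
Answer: $3011550$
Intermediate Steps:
$K = 2001$
$K + 3009549 = 2001 + 3009549 = 3011550$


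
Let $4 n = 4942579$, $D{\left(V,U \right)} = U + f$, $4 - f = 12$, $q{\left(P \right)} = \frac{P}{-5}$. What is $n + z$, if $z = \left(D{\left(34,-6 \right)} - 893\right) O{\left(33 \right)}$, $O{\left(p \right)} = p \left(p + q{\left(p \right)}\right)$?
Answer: $\frac{8909327}{20} \approx 4.4547 \cdot 10^{5}$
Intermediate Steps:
$q{\left(P \right)} = - \frac{P}{5}$ ($q{\left(P \right)} = P \left(- \frac{1}{5}\right) = - \frac{P}{5}$)
$f = -8$ ($f = 4 - 12 = -8$)
$D{\left(V,U \right)} = -8 + U$ ($D{\left(V,U \right)} = U - 8 = -8 + U$)
$n = \frac{4942579}{4}$ ($n = \frac{1}{4} \cdot 4942579 = \frac{4942579}{4} \approx 1.2356 \cdot 10^{6}$)
$O{\left(p \right)} = \frac{4 p^{2}}{5}$ ($O{\left(p \right)} = p \left(p - \frac{p}{5}\right) = p \frac{4 p}{5} = \frac{4 p^{2}}{5}$)
$z = - \frac{3950892}{5}$ ($z = \left(\left(-8 - 6\right) - 893\right) \frac{4 \cdot 33^{2}}{5} = \left(-14 - 893\right) \frac{4}{5} \cdot 1089 = \left(-907\right) \frac{4356}{5} = - \frac{3950892}{5} \approx -7.9018 \cdot 10^{5}$)
$n + z = \frac{4942579}{4} - \frac{3950892}{5} = \frac{8909327}{20}$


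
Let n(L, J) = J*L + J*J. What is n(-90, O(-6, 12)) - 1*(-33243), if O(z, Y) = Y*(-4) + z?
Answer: 41019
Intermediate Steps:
O(z, Y) = z - 4*Y (O(z, Y) = -4*Y + z = z - 4*Y)
n(L, J) = J² + J*L (n(L, J) = J*L + J² = J² + J*L)
n(-90, O(-6, 12)) - 1*(-33243) = (-6 - 4*12)*((-6 - 4*12) - 90) - 1*(-33243) = (-6 - 48)*((-6 - 48) - 90) + 33243 = -54*(-54 - 90) + 33243 = -54*(-144) + 33243 = 7776 + 33243 = 41019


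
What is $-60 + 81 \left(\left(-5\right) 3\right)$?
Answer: $-1275$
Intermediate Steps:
$-60 + 81 \left(\left(-5\right) 3\right) = -60 + 81 \left(-15\right) = -60 - 1215 = -1275$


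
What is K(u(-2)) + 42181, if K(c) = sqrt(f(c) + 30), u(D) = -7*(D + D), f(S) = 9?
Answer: 42181 + sqrt(39) ≈ 42187.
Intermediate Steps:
u(D) = -14*D
K(c) = sqrt(39) (K(c) = sqrt(9 + 30) = sqrt(39))
K(u(-2)) + 42181 = sqrt(39) + 42181 = 42181 + sqrt(39)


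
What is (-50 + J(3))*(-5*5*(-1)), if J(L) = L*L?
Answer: -1025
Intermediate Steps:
J(L) = L²
(-50 + J(3))*(-5*5*(-1)) = (-50 + 3²)*(-5*5*(-1)) = (-50 + 9)*(-25*(-1)) = -41*25 = -1025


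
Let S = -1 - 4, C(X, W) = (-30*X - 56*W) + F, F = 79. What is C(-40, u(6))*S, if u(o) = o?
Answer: -4715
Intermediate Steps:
C(X, W) = 79 - 56*W - 30*X (C(X, W) = (-30*X - 56*W) + 79 = (-56*W - 30*X) + 79 = 79 - 56*W - 30*X)
S = -5
C(-40, u(6))*S = (79 - 56*6 - 30*(-40))*(-5) = (79 - 336 + 1200)*(-5) = 943*(-5) = -4715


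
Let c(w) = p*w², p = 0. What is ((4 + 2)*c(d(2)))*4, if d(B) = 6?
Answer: 0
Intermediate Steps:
c(w) = 0 (c(w) = 0*w² = 0)
((4 + 2)*c(d(2)))*4 = ((4 + 2)*0)*4 = (6*0)*4 = 0*4 = 0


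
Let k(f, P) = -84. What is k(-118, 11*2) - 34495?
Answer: -34579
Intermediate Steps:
k(-118, 11*2) - 34495 = -84 - 34495 = -34579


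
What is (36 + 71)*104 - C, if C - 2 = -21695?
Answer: 32821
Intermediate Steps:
C = -21693 (C = 2 - 21695 = -21693)
(36 + 71)*104 - C = (36 + 71)*104 - 1*(-21693) = 107*104 + 21693 = 11128 + 21693 = 32821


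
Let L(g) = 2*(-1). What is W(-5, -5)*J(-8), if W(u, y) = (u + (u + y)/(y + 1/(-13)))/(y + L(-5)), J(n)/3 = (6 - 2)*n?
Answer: -3200/77 ≈ -41.558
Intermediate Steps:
L(g) = -2
J(n) = 12*n (J(n) = 3*((6 - 2)*n) = 3*(4*n) = 12*n)
W(u, y) = (u + (u + y)/(-1/13 + y))/(-2 + y) (W(u, y) = (u + (u + y)/(y + 1/(-13)))/(y - 2) = (u + (u + y)/(y - 1/13))/(-2 + y) = (u + (u + y)/(-1/13 + y))/(-2 + y))
W(-5, -5)*J(-8) = ((12*(-5) + 13*(-5) + 13*(-5)*(-5))/(2 - 27*(-5) + 13*(-5)**2))*(12*(-8)) = ((-60 - 65 + 325)/(2 + 135 + 13*25))*(-96) = (200/(2 + 135 + 325))*(-96) = (200/462)*(-96) = ((1/462)*200)*(-96) = (100/231)*(-96) = -3200/77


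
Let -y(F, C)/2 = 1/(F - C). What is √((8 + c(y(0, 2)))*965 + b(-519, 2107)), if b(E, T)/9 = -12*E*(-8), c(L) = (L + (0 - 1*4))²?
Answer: I*√432011 ≈ 657.28*I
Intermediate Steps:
y(F, C) = -2/(F - C)
c(L) = (-4 + L)² (c(L) = (L + (0 - 4))² = (L - 4)² = (-4 + L)²)
b(E, T) = 864*E (b(E, T) = 9*(-12*E*(-8)) = 9*(96*E) = 864*E)
√((8 + c(y(0, 2)))*965 + b(-519, 2107)) = √((8 + (-4 + 2/(2 - 1*0))²)*965 + 864*(-519)) = √((8 + (-4 + 2/(2 + 0))²)*965 - 448416) = √((8 + (-4 + 2/2)²)*965 - 448416) = √((8 + (-4 + 2*(½))²)*965 - 448416) = √((8 + (-4 + 1)²)*965 - 448416) = √((8 + (-3)²)*965 - 448416) = √((8 + 9)*965 - 448416) = √(17*965 - 448416) = √(16405 - 448416) = √(-432011) = I*√432011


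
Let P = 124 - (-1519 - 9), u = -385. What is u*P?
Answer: -636020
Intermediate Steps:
P = 1652 (P = 124 - 1*(-1528) = 124 + 1528 = 1652)
u*P = -385*1652 = -636020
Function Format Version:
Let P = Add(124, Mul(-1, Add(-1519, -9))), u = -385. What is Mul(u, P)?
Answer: -636020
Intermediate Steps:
P = 1652 (P = Add(124, Mul(-1, -1528)) = Add(124, 1528) = 1652)
Mul(u, P) = Mul(-385, 1652) = -636020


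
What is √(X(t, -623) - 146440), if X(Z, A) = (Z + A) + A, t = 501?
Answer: I*√147185 ≈ 383.65*I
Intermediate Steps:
X(Z, A) = Z + 2*A (X(Z, A) = (A + Z) + A = Z + 2*A)
√(X(t, -623) - 146440) = √((501 + 2*(-623)) - 146440) = √((501 - 1246) - 146440) = √(-745 - 146440) = √(-147185) = I*√147185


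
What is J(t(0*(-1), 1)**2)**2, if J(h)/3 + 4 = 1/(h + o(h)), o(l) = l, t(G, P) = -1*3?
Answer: 5041/36 ≈ 140.03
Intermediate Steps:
t(G, P) = -3
J(h) = -12 + 3/(2*h) (J(h) = -12 + 3/(h + h) = -12 + 3/((2*h)) = -12 + 3*(1/(2*h)) = -12 + 3/(2*h))
J(t(0*(-1), 1)**2)**2 = (-12 + 3/(2*((-3)**2)))**2 = (-12 + (3/2)/9)**2 = (-12 + (3/2)*(1/9))**2 = (-12 + 1/6)**2 = (-71/6)**2 = 5041/36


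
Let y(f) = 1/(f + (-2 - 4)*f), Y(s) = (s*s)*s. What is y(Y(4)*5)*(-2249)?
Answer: 2249/1600 ≈ 1.4056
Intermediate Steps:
Y(s) = s**3 (Y(s) = s**2*s = s**3)
y(f) = -1/(5*f) (y(f) = 1/(f - 6*f) = 1/(-5*f) = -1/(5*f))
y(Y(4)*5)*(-2249) = -1/(5*(4**3*5))*(-2249) = -1/(5*(64*5))*(-2249) = -1/5/320*(-2249) = -1/5*1/320*(-2249) = -1/1600*(-2249) = 2249/1600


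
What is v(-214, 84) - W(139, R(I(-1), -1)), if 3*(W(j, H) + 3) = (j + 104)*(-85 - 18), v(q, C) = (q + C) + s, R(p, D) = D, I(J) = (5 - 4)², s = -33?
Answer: 8183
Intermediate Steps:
I(J) = 1 (I(J) = 1² = 1)
v(q, C) = -33 + C + q (v(q, C) = (q + C) - 33 = (C + q) - 33 = -33 + C + q)
W(j, H) = -10721/3 - 103*j/3 (W(j, H) = -3 + ((j + 104)*(-85 - 18))/3 = -3 + ((104 + j)*(-103))/3 = -3 + (-10712 - 103*j)/3 = -3 + (-10712/3 - 103*j/3) = -10721/3 - 103*j/3)
v(-214, 84) - W(139, R(I(-1), -1)) = (-33 + 84 - 214) - (-10721/3 - 103/3*139) = -163 - (-10721/3 - 14317/3) = -163 - 1*(-8346) = -163 + 8346 = 8183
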